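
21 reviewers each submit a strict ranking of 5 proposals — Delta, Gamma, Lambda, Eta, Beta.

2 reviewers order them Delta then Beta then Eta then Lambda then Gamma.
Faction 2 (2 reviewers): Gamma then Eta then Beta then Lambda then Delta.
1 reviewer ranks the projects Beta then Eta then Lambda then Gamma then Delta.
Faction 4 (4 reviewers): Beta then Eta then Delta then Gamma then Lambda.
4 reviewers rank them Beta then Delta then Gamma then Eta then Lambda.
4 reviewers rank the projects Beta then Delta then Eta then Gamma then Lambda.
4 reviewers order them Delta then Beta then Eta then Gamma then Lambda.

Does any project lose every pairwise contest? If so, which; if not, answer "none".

Lambda

Pairwise majorities:
Delta vs Gamma: Delta, 18–3.
Delta–Lambda: Delta 18–3.
Delta vs Eta: 2+4+4+4 = 14 for Delta, 7 for Eta — Delta by 14–7.
Delta–Beta: Beta 15–6.
Gamma–Lambda: Gamma 18–3.
Gamma vs Eta: Eta, 15–6.
Gamma vs Beta: Gamma is ranked higher on 2 ballots, Beta on 19. Beta wins 19–2.
Lambda vs Eta: 0 to 21, Eta.
Lambda vs Beta: Lambda preferred on 0 ballots; Beta wins 21–0.
Eta vs Beta: Beta wins 19–2.
Lambda loses to every other project — it is the Condorcet loser.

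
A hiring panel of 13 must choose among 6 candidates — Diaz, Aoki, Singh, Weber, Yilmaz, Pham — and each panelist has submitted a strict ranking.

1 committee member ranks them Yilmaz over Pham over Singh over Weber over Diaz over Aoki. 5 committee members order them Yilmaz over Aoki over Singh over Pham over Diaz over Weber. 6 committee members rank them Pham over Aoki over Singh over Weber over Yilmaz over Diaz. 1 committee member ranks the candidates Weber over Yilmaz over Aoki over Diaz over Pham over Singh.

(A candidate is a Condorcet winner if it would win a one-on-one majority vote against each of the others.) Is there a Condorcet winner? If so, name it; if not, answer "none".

none

Pairwise majorities:
Diaz vs Aoki: Diaz preferred on 1 ballot; Aoki wins 12–1.
Diaz vs Singh: Diaz is ranked higher on 1 ballot, Singh on 12. Singh wins 12–1.
Diaz vs Weber: Weber, 8–5.
Diaz–Yilmaz: Yilmaz 13–0.
Diaz vs Pham: Pham wins 12–1.
Aoki–Singh: Aoki 12–1.
Aoki vs Weber: 5+6 = 11 for Aoki, 2 for Weber — Aoki by 11–2.
Aoki vs Yilmaz: 6 to 7, Yilmaz.
Aoki vs Pham: Pham, 7–6.
Singh vs Weber: Singh, 12–1.
Singh vs Yilmaz: Yilmaz, 7–6.
Singh vs Pham: Singh is ranked higher on 5 ballots, Pham on 8. Pham wins 8–5.
Weber vs Yilmaz: Weber is ranked higher on 6+1 = 7 ballots, Yilmaz on 6. Weber wins 7–6.
Weber vs Pham: Weber preferred on 1 ballot; Pham wins 12–1.
Yilmaz–Pham: Yilmaz 7–6.
Every candidate loses at least once (Diaz loses to Aoki; Aoki loses to Yilmaz; Singh loses to Aoki; Weber loses to Aoki; Yilmaz loses to Weber; Pham loses to Yilmaz). The majority relation contains the cycle Aoki → Weber → Yilmaz → Aoki, so there is no Condorcet winner.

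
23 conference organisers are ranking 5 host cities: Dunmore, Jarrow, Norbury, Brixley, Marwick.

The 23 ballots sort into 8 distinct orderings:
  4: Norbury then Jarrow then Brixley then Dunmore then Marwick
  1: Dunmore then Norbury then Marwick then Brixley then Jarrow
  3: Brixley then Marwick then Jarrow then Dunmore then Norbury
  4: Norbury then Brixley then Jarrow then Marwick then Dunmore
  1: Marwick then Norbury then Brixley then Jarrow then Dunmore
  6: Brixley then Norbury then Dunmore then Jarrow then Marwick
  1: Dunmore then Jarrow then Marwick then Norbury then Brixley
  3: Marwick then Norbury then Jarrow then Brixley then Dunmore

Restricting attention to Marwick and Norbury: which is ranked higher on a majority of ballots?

Ballots ranking Marwick above Norbury: 3 + 1 + 1 + 3 = 8.
Ballots ranking Norbury above Marwick: 23 − 8 = 15.
Norbury wins the head-to-head 15–8.

Norbury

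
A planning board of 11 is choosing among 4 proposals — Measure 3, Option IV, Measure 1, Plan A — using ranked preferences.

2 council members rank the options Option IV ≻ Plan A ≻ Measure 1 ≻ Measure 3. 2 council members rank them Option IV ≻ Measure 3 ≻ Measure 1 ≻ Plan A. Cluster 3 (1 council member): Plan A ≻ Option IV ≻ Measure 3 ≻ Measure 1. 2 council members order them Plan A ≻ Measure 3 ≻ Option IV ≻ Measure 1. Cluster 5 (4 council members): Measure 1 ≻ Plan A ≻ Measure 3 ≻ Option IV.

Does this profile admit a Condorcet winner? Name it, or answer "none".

none

Check each pair by majority over 11 ballots:
Measure 3 vs Option IV: Measure 3 wins 6–5.
Measure 3–Measure 1: Measure 1 6–5.
Measure 3 vs Plan A: Plan A wins 9–2.
Option IV–Measure 1: Option IV 7–4.
Option IV–Plan A: Plan A 7–4.
Measure 1 vs Plan A: Measure 1, 6–5.
Every option loses at least once (Measure 3 loses to Measure 1; Option IV loses to Measure 3; Measure 1 loses to Option IV; Plan A loses to Measure 1). The majority relation contains the cycle Measure 3 > Option IV > Measure 1 > Measure 3, so there is no Condorcet winner.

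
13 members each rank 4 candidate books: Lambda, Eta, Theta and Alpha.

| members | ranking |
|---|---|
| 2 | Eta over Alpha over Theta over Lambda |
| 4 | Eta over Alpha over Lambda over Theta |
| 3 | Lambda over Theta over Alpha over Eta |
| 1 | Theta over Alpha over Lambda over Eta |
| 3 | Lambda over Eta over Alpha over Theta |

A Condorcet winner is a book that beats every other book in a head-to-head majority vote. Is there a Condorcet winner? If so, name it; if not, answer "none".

none

Pairwise majorities:
Lambda vs Eta: Lambda wins 7–6.
Lambda vs Theta: Lambda is ranked higher on 4+3+3 = 10 ballots, Theta on 3. Lambda wins 10–3.
Lambda vs Alpha: Alpha, 7–6.
Eta vs Theta: Eta wins 9–4.
Eta vs Alpha: 2+4+3 = 9 for Eta, 4 for Alpha — Eta by 9–4.
Theta vs Alpha: Alpha, 9–4.
No book is unbeaten: Lambda loses to Alpha; Eta loses to Lambda; Theta loses to Lambda; Alpha loses to Eta. In particular Lambda > Eta > Alpha > Lambda is a majority cycle — no Condorcet winner exists.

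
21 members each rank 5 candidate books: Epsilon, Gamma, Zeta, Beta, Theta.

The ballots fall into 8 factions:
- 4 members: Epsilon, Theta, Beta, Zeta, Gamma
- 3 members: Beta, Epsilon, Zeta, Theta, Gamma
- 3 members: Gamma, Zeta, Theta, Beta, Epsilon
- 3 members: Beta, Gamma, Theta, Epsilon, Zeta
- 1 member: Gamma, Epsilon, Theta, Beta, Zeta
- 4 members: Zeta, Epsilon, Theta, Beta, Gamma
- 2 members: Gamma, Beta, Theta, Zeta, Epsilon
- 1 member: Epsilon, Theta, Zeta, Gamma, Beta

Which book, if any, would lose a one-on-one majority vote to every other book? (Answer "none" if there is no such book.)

Pairwise majorities:
Epsilon vs Gamma: 12 to 9, Epsilon.
Epsilon vs Zeta: 4+3+3+1+1 = 12 for Epsilon, 9 for Zeta — Epsilon by 12–9.
Epsilon vs Beta: Epsilon is ranked higher on 4+1+4+1 = 10 ballots, Beta on 11. Beta wins 11–10.
Epsilon vs Theta: 4+3+1+4+1 = 13 for Epsilon, 8 for Theta — Epsilon by 13–8.
Gamma–Zeta: Zeta 12–9.
Gamma vs Beta: 7 to 14, Beta.
Gamma vs Theta: Theta, 12–9.
Zeta vs Beta: Beta, 13–8.
Zeta vs Theta: 3+3+4 = 10 for Zeta, 11 for Theta — Theta by 11–10.
Beta vs Theta: Theta, 13–8.
Gamma loses to every other book — it is the Condorcet loser.

Gamma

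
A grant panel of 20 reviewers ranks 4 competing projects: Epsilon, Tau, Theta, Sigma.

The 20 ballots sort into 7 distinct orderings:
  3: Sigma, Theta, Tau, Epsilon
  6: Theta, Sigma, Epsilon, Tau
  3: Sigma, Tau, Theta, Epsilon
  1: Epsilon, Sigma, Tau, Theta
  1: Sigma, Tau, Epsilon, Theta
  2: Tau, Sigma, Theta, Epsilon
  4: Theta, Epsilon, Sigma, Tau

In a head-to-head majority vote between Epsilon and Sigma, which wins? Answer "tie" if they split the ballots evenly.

Sigma

Ballots ranking Epsilon above Sigma: 1 + 4 = 5.
Ballots ranking Sigma above Epsilon: 20 − 5 = 15.
Sigma wins the head-to-head 15–5.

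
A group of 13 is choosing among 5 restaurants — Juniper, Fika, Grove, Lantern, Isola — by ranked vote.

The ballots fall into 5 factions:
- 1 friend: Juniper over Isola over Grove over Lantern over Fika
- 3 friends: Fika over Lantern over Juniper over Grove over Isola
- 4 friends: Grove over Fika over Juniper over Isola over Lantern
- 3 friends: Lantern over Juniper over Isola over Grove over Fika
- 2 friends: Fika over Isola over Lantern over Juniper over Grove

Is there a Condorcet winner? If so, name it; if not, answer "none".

Head-to-head results (13 friends):
Juniper vs Fika: Juniper preferred on 1+3 = 4 ballots; Fika wins 9–4.
Juniper vs Grove: 9 to 4, Juniper.
Juniper vs Lantern: 5 to 8, Lantern.
Juniper vs Isola: Juniper is ranked higher on 1+3+4+3 = 11 ballots, Isola on 2. Juniper wins 11–2.
Fika vs Grove: 5 to 8, Grove.
Fika vs Lantern: Fika preferred on 3+4+2 = 9 ballots; Fika wins 9–4.
Fika vs Isola: Fika is ranked higher on 3+4+2 = 9 ballots, Isola on 4. Fika wins 9–4.
Grove vs Lantern: Grove preferred on 1+4 = 5 ballots; Lantern wins 8–5.
Grove vs Isola: Grove is ranked higher on 3+4 = 7 ballots, Isola on 6. Grove wins 7–6.
Lantern vs Isola: 6 to 7, Isola.
Every restaurant loses at least once (Juniper loses to Fika; Fika loses to Grove; Grove loses to Juniper; Lantern loses to Fika; Isola loses to Juniper). The majority relation contains the cycle Juniper beats Grove beats Fika beats Juniper, so there is no Condorcet winner.

none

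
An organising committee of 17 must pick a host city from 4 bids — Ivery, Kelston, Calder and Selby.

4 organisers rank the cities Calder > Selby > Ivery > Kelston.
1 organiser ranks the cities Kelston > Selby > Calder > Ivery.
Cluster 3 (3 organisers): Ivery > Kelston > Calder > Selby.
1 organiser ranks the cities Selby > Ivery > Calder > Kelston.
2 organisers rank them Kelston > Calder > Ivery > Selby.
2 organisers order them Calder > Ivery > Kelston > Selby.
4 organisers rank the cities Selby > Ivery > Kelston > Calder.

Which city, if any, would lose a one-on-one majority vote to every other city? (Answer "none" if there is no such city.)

Head-to-head results (17 organisers):
Ivery vs Kelston: Ivery preferred on 4+3+1+2+4 = 14 ballots; Ivery wins 14–3.
Ivery vs Calder: 8 to 9, Calder.
Ivery vs Selby: Ivery preferred on 3+2+2 = 7 ballots; Selby wins 10–7.
Kelston vs Calder: Kelston wins 10–7.
Kelston–Selby: Selby 9–8.
Calder–Selby: Calder 11–6.
Each city has at least one pairwise win (Ivery beats Kelston; Kelston beats Calder; Calder beats Ivery; Selby beats Ivery) — no Condorcet loser.

none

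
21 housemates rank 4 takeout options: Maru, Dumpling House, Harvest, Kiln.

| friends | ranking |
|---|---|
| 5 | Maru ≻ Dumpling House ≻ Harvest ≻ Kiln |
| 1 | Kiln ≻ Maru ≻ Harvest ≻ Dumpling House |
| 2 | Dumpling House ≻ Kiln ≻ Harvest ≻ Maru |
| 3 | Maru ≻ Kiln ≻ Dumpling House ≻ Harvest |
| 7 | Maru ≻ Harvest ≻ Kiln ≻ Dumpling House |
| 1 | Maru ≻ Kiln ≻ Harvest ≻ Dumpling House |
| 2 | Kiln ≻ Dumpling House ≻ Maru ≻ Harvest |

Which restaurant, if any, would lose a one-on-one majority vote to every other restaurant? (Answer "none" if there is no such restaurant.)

Pairwise majorities:
Maru vs Dumpling House: Maru is ranked higher on 5+1+3+7+1 = 17 ballots, Dumpling House on 4. Maru wins 17–4.
Maru vs Harvest: Maru is ranked higher on 5+1+3+7+1+2 = 19 ballots, Harvest on 2. Maru wins 19–2.
Maru vs Kiln: Maru is ranked higher on 5+3+7+1 = 16 ballots, Kiln on 5. Maru wins 16–5.
Dumpling House vs Harvest: Dumpling House is ranked higher on 5+2+3+2 = 12 ballots, Harvest on 9. Dumpling House wins 12–9.
Dumpling House–Kiln: Kiln 14–7.
Harvest vs Kiln: Harvest, 12–9.
Each restaurant has at least one pairwise win (Maru beats Dumpling House; Dumpling House beats Harvest; Harvest beats Kiln; Kiln beats Dumpling House) — no Condorcet loser.

none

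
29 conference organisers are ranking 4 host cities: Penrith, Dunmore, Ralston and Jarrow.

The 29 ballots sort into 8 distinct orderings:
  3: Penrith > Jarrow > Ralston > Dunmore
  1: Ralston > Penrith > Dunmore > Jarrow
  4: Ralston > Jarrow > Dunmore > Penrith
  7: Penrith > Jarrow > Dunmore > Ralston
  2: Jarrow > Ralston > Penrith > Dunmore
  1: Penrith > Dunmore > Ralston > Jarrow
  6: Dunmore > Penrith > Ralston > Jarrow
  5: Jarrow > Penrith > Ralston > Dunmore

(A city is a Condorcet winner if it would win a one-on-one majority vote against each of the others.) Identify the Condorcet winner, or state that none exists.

Head-to-head results (29 organisers):
Penrith vs Dunmore: Penrith is ranked higher on 3+1+7+2+1+5 = 19 ballots, Dunmore on 10. Penrith wins 19–10.
Penrith vs Ralston: Penrith preferred on 3+7+1+6+5 = 22 ballots; Penrith wins 22–7.
Penrith vs Jarrow: Penrith is ranked higher on 3+1+7+1+6 = 18 ballots, Jarrow on 11. Penrith wins 18–11.
Dunmore vs Ralston: Dunmore is ranked higher on 7+1+6 = 14 ballots, Ralston on 15. Ralston wins 15–14.
Dunmore vs Jarrow: 8 to 21, Jarrow.
Ralston vs Jarrow: 12 to 17, Jarrow.
Penrith wins every pairwise contest, so Penrith is the Condorcet winner.

Penrith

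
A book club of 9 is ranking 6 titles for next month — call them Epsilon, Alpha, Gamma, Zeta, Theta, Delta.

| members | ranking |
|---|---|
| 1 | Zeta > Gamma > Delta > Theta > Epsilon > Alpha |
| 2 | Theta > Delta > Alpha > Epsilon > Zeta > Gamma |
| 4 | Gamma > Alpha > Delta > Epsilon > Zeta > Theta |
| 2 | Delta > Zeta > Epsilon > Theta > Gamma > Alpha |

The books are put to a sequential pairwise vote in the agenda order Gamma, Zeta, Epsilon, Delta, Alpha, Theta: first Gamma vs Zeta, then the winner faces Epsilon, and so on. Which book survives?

Delta

Round 1: Gamma vs Zeta — 4–5, Zeta advances.
Round 2: Zeta vs Epsilon — 3–6, Epsilon advances.
Round 3: Epsilon vs Delta — 0–9, Delta advances.
Round 4: Delta vs Alpha — 5–4, Delta advances.
Round 5: Delta vs Theta — 7–2, Delta advances.
The agenda winner is Delta.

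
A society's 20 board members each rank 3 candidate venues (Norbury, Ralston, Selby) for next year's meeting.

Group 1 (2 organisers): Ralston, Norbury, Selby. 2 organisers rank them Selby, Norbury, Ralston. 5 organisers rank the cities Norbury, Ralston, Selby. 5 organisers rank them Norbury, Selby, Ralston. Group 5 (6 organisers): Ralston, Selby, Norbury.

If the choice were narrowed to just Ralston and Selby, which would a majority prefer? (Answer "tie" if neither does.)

Ralston

Ballots ranking Ralston above Selby: 2 + 5 + 6 = 13.
Ballots ranking Selby above Ralston: 20 − 13 = 7.
Ralston wins the head-to-head 13–7.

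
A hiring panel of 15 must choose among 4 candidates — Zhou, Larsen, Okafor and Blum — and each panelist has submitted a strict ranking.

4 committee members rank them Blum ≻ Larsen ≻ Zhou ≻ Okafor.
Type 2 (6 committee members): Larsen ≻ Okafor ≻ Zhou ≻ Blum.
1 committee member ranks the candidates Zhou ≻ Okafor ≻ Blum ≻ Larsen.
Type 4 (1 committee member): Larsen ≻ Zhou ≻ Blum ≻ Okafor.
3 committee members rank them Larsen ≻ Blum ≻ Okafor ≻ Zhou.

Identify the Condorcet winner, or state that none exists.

Check each pair by majority over 15 ballots:
Zhou vs Larsen: Larsen, 14–1.
Zhou–Okafor: Okafor 9–6.
Zhou vs Blum: Zhou is ranked higher on 6+1+1 = 8 ballots, Blum on 7. Zhou wins 8–7.
Larsen vs Okafor: Larsen preferred on 4+6+1+3 = 14 ballots; Larsen wins 14–1.
Larsen–Blum: Larsen 10–5.
Okafor vs Blum: Blum, 8–7.
Larsen wins every pairwise contest, so Larsen is the Condorcet winner.

Larsen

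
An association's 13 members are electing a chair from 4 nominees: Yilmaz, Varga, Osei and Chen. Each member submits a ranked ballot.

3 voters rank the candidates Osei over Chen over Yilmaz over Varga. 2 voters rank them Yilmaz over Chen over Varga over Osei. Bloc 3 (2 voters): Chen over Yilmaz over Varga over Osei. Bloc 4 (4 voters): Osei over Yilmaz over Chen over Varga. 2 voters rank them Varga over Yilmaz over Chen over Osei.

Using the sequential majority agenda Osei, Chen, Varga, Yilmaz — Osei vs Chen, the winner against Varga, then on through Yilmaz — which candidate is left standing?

Osei

Round 1: Osei vs Chen — 7–6, Osei advances.
Round 2: Osei vs Varga — 7–6, Osei advances.
Round 3: Osei vs Yilmaz — 7–6, Osei advances.
Osei survives the agenda.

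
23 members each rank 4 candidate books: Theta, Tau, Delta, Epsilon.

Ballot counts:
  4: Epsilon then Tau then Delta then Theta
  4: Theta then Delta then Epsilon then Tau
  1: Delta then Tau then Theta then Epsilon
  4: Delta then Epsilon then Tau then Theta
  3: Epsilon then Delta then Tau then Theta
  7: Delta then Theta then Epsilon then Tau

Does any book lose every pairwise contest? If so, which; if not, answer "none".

Pairwise majorities:
Theta vs Tau: Theta is ranked higher on 4+7 = 11 ballots, Tau on 12. Tau wins 12–11.
Theta vs Delta: Delta, 19–4.
Theta vs Epsilon: Theta, 12–11.
Tau vs Delta: 4 to 19, Delta.
Tau vs Epsilon: 1 for Tau, 22 for Epsilon — Epsilon by 22–1.
Delta vs Epsilon: Delta, 16–7.
Each book has at least one pairwise win (Theta beats Epsilon; Tau beats Theta; Delta beats Theta; Epsilon beats Tau) — no Condorcet loser.

none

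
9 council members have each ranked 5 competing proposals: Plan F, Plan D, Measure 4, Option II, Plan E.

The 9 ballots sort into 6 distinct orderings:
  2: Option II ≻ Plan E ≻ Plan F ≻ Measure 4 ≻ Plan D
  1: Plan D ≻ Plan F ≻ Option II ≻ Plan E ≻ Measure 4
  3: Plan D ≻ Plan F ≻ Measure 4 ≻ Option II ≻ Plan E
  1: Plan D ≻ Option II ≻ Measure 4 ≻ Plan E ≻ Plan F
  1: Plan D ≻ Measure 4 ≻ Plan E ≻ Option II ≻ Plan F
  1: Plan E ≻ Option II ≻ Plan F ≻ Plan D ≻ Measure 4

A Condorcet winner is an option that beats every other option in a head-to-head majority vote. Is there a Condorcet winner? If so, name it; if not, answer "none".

Plan D

Pairwise majorities:
Plan F vs Plan D: Plan F preferred on 2+1 = 3 ballots; Plan D wins 6–3.
Plan F vs Measure 4: 2+1+3+1 = 7 for Plan F, 2 for Measure 4 — Plan F by 7–2.
Plan F–Option II: Option II 5–4.
Plan F vs Plan E: Plan F is ranked higher on 1+3 = 4 ballots, Plan E on 5. Plan E wins 5–4.
Plan D vs Measure 4: Plan D, 7–2.
Plan D–Option II: Plan D 6–3.
Plan D vs Plan E: Plan D preferred on 1+3+1+1 = 6 ballots; Plan D wins 6–3.
Measure 4 vs Option II: Option II wins 5–4.
Measure 4 vs Plan E: Measure 4 is ranked higher on 3+1+1 = 5 ballots, Plan E on 4. Measure 4 wins 5–4.
Option II vs Plan E: Option II preferred on 2+1+3+1 = 7 ballots; Option II wins 7–2.
Only Plan D has no losses; Plan D is the Condorcet winner.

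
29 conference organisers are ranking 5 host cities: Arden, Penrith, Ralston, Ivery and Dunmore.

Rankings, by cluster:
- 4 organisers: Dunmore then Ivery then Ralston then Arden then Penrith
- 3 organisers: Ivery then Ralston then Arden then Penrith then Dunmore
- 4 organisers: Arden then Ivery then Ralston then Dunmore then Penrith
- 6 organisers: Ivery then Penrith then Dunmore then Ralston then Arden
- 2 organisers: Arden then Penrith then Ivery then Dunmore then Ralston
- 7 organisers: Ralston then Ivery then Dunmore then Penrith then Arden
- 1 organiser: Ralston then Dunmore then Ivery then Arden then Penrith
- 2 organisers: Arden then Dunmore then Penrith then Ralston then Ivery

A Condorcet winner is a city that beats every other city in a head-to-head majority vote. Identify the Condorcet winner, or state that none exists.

Ivery

Head-to-head results (29 organisers):
Arden vs Penrith: Arden preferred on 4+3+4+2+1+2 = 16 ballots; Arden wins 16–13.
Arden vs Ralston: Arden is ranked higher on 4+2+2 = 8 ballots, Ralston on 21. Ralston wins 21–8.
Arden vs Ivery: Arden preferred on 4+2+2 = 8 ballots; Ivery wins 21–8.
Arden vs Dunmore: Arden is ranked higher on 3+4+2+2 = 11 ballots, Dunmore on 18. Dunmore wins 18–11.
Penrith vs Ralston: Penrith preferred on 6+2+2 = 10 ballots; Ralston wins 19–10.
Penrith vs Ivery: Penrith preferred on 2+2 = 4 ballots; Ivery wins 25–4.
Penrith vs Dunmore: Penrith is ranked higher on 3+6+2 = 11 ballots, Dunmore on 18. Dunmore wins 18–11.
Ralston vs Ivery: Ralston is ranked higher on 7+1+2 = 10 ballots, Ivery on 19. Ivery wins 19–10.
Ralston vs Dunmore: Ralston is ranked higher on 3+4+7+1 = 15 ballots, Dunmore on 14. Ralston wins 15–14.
Ivery vs Dunmore: 22 to 7, Ivery.
Ivery defeats every rival head-to-head and is the Condorcet winner.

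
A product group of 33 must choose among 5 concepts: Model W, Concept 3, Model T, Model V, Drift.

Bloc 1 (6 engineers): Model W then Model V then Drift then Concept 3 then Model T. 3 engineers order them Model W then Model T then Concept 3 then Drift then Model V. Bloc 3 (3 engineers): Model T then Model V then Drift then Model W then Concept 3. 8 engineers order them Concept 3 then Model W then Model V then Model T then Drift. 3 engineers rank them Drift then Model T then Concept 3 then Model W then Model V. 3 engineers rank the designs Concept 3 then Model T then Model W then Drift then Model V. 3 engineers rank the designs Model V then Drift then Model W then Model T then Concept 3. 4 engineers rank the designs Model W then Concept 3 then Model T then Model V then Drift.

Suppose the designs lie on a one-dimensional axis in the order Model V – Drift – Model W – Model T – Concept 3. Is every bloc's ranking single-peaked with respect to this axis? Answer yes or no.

Axis positions: Model V=1, Drift=2, Model W=3, Model T=4, Concept 3=5.
Bloc 1: ranking walks positions 3-1-2-5-4; Model V is ranked above Drift even though Drift lies between Model V and the peak Model W on the axis — preferences dip and rise again. Not single-peaked.
Bloc 2 (peak Model W at position 3): ranking walks positions 3-4-5-2-1, expanding outward from the peak — single-peaked.
Bloc 3: ranking walks positions 4-1-2-3-5; Model V is ranked above Model W even though Model W lies between Model V and the peak Model T on the axis — preferences dip and rise again. Not single-peaked.
Bloc 4: ranking walks positions 5-3-1-4-2; Model W is ranked above Model T even though Model T lies between Model W and the peak Concept 3 on the axis — preferences dip and rise again. Not single-peaked.
Bloc 5: ranking walks positions 2-4-5-3-1; Model T is ranked above Model W even though Model W lies between Model T and the peak Drift on the axis — preferences dip and rise again. Not single-peaked.
Bloc 6 (peak Concept 3 at position 5): ranking walks positions 5-4-3-2-1, expanding outward from the peak — single-peaked.
Bloc 7 (peak Model V at position 1): ranking walks positions 1-2-3-4-5, expanding outward from the peak — single-peaked.
Bloc 8: ranking walks positions 3-5-4-1-2; Concept 3 is ranked above Model T even though Model T lies between Concept 3 and the peak Model W on the axis — preferences dip and rise again. Not single-peaked.
Bloc 1 violates single-peakedness, so the profile is not single-peaked on this axis.

no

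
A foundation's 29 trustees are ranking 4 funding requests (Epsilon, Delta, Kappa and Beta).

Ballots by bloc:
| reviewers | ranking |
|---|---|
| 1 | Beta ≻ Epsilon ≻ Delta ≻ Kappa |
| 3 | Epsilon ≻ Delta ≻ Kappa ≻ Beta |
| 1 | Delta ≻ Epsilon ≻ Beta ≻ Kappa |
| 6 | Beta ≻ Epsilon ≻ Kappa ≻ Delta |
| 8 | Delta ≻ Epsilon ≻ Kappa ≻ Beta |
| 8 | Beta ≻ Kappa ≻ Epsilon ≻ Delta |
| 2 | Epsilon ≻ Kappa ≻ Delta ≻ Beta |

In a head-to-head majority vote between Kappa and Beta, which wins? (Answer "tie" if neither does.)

Beta

Ballots ranking Kappa above Beta: 3 + 8 + 2 = 13.
Ballots ranking Beta above Kappa: 29 − 13 = 16.
Beta wins the head-to-head 16–13.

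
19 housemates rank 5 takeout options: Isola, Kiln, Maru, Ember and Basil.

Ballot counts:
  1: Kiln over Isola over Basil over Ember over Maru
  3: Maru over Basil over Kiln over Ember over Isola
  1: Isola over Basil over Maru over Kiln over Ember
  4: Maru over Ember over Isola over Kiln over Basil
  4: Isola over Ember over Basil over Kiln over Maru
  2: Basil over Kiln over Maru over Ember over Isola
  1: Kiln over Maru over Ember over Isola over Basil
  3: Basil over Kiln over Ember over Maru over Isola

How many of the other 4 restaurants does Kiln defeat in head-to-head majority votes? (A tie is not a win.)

3

Kiln against each rival (19 friends):
Kiln vs Isola: Kiln is ranked higher on 1+3+2+1+3 = 10 ballots, Isola on 9. Kiln wins 10–9.
Kiln vs Maru: 1+4+2+1+3 = 11 for Kiln, 8 for Maru — Kiln by 11–8.
Kiln vs Ember: Kiln preferred on 1+3+1+2+1+3 = 11 ballots; Kiln wins 11–8.
Kiln vs Basil: Kiln is ranked higher on 1+4+1 = 6 ballots, Basil on 13. Basil wins 13–6.
Kiln beats Isola, Maru, Ember; loses to Basil — 3 pairwise wins.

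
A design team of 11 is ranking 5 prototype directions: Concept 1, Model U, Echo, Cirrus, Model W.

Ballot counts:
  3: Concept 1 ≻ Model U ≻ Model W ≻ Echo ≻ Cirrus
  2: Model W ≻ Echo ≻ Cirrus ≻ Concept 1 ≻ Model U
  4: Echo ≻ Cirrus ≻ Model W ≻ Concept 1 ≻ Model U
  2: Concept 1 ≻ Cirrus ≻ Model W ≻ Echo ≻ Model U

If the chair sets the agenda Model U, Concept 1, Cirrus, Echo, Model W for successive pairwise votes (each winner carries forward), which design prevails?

Round 1: Model U vs Concept 1 — 0–11, Concept 1 advances.
Round 2: Concept 1 vs Cirrus — 5–6, Cirrus advances.
Round 3: Cirrus vs Echo — 2–9, Echo advances.
Round 4: Echo vs Model W — 4–7, Model W advances.
The agenda winner is Model W.

Model W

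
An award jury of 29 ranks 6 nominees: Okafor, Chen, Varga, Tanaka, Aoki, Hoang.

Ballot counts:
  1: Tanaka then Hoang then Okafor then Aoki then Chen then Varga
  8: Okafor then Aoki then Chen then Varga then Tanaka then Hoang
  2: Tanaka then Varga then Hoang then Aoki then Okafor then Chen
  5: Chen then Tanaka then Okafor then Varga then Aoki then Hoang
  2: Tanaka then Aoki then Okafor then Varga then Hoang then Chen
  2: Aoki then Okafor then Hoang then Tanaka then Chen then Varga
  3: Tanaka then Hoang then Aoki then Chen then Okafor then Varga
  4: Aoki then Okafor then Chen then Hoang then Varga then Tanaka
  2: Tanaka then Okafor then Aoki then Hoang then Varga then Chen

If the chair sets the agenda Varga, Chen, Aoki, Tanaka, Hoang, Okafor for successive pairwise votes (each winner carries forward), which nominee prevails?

Round 1: Varga vs Chen — 6–23, Chen advances.
Round 2: Chen vs Aoki — 5–24, Aoki advances.
Round 3: Aoki vs Tanaka — 14–15, Tanaka advances.
Round 4: Tanaka vs Hoang — 23–6, Tanaka advances.
Round 5: Tanaka vs Okafor — 15–14, Tanaka advances.
Tanaka survives the agenda.

Tanaka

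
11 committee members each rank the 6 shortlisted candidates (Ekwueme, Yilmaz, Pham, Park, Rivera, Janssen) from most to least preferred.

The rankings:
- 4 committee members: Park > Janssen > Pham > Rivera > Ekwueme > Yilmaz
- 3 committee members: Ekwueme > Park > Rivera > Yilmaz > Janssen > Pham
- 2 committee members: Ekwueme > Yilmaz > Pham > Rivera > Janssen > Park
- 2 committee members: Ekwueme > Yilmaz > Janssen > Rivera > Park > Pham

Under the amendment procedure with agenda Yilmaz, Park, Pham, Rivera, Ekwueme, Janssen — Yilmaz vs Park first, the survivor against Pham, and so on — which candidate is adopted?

Round 1: Yilmaz vs Park — 4–7, Park advances.
Round 2: Park vs Pham — 9–2, Park advances.
Round 3: Park vs Rivera — 7–4, Park advances.
Round 4: Park vs Ekwueme — 4–7, Ekwueme advances.
Round 5: Ekwueme vs Janssen — 7–4, Ekwueme advances.
Ekwueme survives the agenda.

Ekwueme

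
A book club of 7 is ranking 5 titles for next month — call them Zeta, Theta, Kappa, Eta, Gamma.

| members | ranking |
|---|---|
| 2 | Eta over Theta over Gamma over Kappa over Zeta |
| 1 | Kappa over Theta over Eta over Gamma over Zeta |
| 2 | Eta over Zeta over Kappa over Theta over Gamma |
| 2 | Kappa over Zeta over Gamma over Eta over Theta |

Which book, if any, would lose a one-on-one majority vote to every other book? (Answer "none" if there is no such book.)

Pairwise majorities:
Zeta vs Theta: Zeta wins 4–3.
Zeta vs Kappa: Zeta preferred on 2 ballots; Kappa wins 5–2.
Zeta vs Eta: 2 for Zeta, 5 for Eta — Eta by 5–2.
Zeta–Gamma: Zeta 4–3.
Theta vs Kappa: Kappa, 5–2.
Theta–Eta: Eta 6–1.
Theta vs Gamma: Theta preferred on 2+1+2 = 5 ballots; Theta wins 5–2.
Kappa–Eta: Eta 4–3.
Kappa vs Gamma: Kappa, 5–2.
Eta vs Gamma: Eta preferred on 2+1+2 = 5 ballots; Eta wins 5–2.
Gamma is beaten in every head-to-head and is the Condorcet loser.

Gamma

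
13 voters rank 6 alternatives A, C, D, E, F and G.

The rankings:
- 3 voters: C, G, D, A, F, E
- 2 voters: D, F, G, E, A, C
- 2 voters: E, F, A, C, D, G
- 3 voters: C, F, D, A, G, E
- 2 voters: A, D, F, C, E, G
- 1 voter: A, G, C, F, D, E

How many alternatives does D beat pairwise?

D against each rival (13 voters):
D vs A: D wins 8–5.
D–C: C 9–4.
D vs E: D preferred on 3+2+3+2+1 = 11 ballots; D wins 11–2.
D vs F: D preferred on 3+2+2 = 7 ballots; D wins 7–6.
D vs G: D preferred on 2+2+3+2 = 9 ballots; D wins 9–4.
D beats A, E, F, G; loses to C — 4 pairwise wins.

4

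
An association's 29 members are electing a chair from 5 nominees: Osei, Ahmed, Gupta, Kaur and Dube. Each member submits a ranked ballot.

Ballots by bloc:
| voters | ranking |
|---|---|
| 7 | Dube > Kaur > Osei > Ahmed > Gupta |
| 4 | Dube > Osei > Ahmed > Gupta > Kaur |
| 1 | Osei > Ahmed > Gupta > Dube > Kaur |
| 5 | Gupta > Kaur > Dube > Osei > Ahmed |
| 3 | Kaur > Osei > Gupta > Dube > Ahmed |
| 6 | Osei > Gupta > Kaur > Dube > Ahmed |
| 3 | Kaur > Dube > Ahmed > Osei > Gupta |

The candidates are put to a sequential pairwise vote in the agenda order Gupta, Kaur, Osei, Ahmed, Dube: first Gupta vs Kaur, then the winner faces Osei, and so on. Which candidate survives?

Round 1: Gupta vs Kaur — 16–13, Gupta advances.
Round 2: Gupta vs Osei — 5–24, Osei advances.
Round 3: Osei vs Ahmed — 26–3, Osei advances.
Round 4: Osei vs Dube — 10–19, Dube advances.
Dube survives the agenda.

Dube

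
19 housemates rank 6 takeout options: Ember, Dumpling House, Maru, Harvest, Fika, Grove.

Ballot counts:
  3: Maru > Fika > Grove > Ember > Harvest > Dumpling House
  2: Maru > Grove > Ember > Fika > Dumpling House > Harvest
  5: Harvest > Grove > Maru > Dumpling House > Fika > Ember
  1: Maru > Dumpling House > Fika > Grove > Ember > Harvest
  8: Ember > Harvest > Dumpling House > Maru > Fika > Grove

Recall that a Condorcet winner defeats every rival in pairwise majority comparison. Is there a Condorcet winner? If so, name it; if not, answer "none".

Pairwise majorities:
Ember vs Dumpling House: Ember preferred on 3+2+8 = 13 ballots; Ember wins 13–6.
Ember vs Maru: Ember is ranked higher on 8 ballots, Maru on 11. Maru wins 11–8.
Ember vs Harvest: 3+2+1+8 = 14 for Ember, 5 for Harvest — Ember by 14–5.
Ember vs Fika: Ember preferred on 2+8 = 10 ballots; Ember wins 10–9.
Ember vs Grove: Ember is ranked higher on 8 ballots, Grove on 11. Grove wins 11–8.
Dumpling House vs Maru: Maru, 11–8.
Dumpling House vs Harvest: Harvest wins 16–3.
Dumpling House vs Fika: Dumpling House is ranked higher on 5+1+8 = 14 ballots, Fika on 5. Dumpling House wins 14–5.
Dumpling House vs Grove: Dumpling House preferred on 1+8 = 9 ballots; Grove wins 10–9.
Maru vs Harvest: Harvest, 13–6.
Maru vs Fika: Maru is ranked higher on 3+2+5+1+8 = 19 ballots, Fika on 0. Maru wins 19–0.
Maru vs Grove: Maru wins 14–5.
Harvest vs Fika: Harvest is ranked higher on 5+8 = 13 ballots, Fika on 6. Harvest wins 13–6.
Harvest vs Grove: Harvest wins 13–6.
Fika vs Grove: Fika wins 12–7.
No restaurant is unbeaten: Ember loses to Maru; Dumpling House loses to Ember; Maru loses to Harvest; Harvest loses to Ember; Fika loses to Ember; Grove loses to Maru. In particular Ember → Harvest → Maru → Ember is a majority cycle — no Condorcet winner exists.

none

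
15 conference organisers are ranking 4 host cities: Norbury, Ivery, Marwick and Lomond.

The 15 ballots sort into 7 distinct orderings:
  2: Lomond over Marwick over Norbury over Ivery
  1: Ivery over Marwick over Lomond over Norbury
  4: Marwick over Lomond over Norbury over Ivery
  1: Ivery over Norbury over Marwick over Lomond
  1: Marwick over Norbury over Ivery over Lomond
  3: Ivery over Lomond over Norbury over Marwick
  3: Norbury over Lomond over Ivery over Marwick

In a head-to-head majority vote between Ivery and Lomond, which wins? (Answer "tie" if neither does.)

Lomond

Ballots ranking Ivery above Lomond: 1 + 1 + 1 + 3 = 6.
Ballots ranking Lomond above Ivery: 15 − 6 = 9.
Lomond wins the head-to-head 9–6.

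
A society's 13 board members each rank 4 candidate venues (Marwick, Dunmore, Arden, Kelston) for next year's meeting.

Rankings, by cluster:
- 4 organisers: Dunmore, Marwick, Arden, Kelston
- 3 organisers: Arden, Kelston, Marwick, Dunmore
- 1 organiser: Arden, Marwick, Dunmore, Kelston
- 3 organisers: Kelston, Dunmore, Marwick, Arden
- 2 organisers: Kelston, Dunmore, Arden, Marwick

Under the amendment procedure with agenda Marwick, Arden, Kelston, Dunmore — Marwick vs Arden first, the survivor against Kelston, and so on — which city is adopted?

Kelston

Round 1: Marwick vs Arden — 7–6, Marwick advances.
Round 2: Marwick vs Kelston — 5–8, Kelston advances.
Round 3: Kelston vs Dunmore — 8–5, Kelston advances.
The agenda winner is Kelston.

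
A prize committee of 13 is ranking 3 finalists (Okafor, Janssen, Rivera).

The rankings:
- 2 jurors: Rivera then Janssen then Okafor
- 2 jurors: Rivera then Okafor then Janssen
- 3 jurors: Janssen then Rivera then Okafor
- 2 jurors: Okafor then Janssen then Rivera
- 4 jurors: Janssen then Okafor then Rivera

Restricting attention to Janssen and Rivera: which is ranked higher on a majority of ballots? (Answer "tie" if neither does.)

Ballots ranking Janssen above Rivera: 3 + 2 + 4 = 9.
Ballots ranking Rivera above Janssen: 13 − 9 = 4.
Janssen wins the head-to-head 9–4.

Janssen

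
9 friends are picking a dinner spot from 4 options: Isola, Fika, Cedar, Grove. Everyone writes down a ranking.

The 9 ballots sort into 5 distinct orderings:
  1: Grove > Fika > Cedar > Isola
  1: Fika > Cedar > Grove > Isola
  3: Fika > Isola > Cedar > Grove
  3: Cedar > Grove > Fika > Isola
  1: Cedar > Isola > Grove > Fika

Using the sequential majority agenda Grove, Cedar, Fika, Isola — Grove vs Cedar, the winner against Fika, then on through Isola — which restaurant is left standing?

Round 1: Grove vs Cedar — 1–8, Cedar advances.
Round 2: Cedar vs Fika — 4–5, Fika advances.
Round 3: Fika vs Isola — 8–1, Fika advances.
Fika survives the agenda.

Fika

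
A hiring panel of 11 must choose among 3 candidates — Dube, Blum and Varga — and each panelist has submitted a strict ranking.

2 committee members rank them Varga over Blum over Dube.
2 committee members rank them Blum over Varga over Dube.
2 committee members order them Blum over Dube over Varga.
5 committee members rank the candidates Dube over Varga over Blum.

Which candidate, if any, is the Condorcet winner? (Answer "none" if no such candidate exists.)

none

Pairwise majorities:
Dube vs Blum: 5 for Dube, 6 for Blum — Blum by 6–5.
Dube vs Varga: Dube is ranked higher on 2+5 = 7 ballots, Varga on 4. Dube wins 7–4.
Blum vs Varga: 4 to 7, Varga.
No candidate is unbeaten: Dube loses to Blum; Blum loses to Varga; Varga loses to Dube. In particular Dube → Varga → Blum → Dube is a majority cycle — no Condorcet winner exists.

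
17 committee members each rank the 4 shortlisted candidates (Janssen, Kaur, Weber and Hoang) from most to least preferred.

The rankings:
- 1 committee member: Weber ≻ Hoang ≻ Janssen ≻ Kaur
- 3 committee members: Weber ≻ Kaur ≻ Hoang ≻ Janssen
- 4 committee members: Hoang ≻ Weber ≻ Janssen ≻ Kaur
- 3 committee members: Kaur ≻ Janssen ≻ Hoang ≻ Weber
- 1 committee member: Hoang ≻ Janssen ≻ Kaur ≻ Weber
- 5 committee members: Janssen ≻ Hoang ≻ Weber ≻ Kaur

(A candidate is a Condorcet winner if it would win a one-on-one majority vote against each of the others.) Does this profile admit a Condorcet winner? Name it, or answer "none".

Hoang

Head-to-head results (17 committee members):
Janssen vs Kaur: Janssen preferred on 1+4+1+5 = 11 ballots; Janssen wins 11–6.
Janssen vs Weber: 3+1+5 = 9 for Janssen, 8 for Weber — Janssen by 9–8.
Janssen vs Hoang: Janssen is ranked higher on 3+5 = 8 ballots, Hoang on 9. Hoang wins 9–8.
Kaur vs Weber: 3+1 = 4 for Kaur, 13 for Weber — Weber by 13–4.
Kaur vs Hoang: 6 to 11, Hoang.
Weber vs Hoang: 4 to 13, Hoang.
Hoang wins every pairwise contest, so Hoang is the Condorcet winner.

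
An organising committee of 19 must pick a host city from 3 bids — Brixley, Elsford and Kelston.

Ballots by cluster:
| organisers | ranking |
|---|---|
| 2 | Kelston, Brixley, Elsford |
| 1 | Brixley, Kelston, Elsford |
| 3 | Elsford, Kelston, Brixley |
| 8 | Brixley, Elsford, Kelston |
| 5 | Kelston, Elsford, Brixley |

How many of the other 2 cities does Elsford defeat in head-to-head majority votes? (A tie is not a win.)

1

Elsford against each rival (19 organisers):
Elsford vs Brixley: 8 to 11, Brixley.
Elsford vs Kelston: Elsford is ranked higher on 3+8 = 11 ballots, Kelston on 8. Elsford wins 11–8.
Elsford beats Kelston; loses to Brixley — 1 pairwise win.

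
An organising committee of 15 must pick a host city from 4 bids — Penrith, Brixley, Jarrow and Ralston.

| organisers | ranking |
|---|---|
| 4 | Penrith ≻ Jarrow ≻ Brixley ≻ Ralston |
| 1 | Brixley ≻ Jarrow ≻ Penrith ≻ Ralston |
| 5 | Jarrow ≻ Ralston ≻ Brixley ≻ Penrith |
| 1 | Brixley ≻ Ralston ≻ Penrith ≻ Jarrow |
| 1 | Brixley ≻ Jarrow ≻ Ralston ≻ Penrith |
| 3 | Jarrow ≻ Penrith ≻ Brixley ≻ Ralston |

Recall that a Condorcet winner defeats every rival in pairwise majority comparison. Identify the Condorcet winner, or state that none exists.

Check each pair by majority over 15 ballots:
Penrith vs Brixley: 7 to 8, Brixley.
Penrith vs Jarrow: 4+1 = 5 for Penrith, 10 for Jarrow — Jarrow by 10–5.
Penrith vs Ralston: Penrith, 8–7.
Brixley vs Jarrow: Jarrow, 12–3.
Brixley vs Ralston: 10 to 5, Brixley.
Jarrow vs Ralston: Jarrow preferred on 4+1+5+1+3 = 14 ballots; Jarrow wins 14–1.
Only Jarrow has no losses; Jarrow is the Condorcet winner.

Jarrow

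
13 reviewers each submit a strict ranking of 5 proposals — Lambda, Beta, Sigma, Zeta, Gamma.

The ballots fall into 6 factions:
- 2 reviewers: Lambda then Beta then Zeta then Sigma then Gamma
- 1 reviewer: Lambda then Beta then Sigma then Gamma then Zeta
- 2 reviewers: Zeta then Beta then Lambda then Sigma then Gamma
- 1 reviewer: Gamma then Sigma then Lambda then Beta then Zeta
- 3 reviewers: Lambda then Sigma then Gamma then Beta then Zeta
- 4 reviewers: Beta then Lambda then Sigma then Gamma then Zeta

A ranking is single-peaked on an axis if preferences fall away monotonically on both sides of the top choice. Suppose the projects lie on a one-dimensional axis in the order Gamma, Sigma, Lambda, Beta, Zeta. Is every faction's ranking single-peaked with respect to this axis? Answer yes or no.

yes

Axis positions: Gamma=1, Sigma=2, Lambda=3, Beta=4, Zeta=5.
Faction 1 (peak Lambda at position 3): ranking walks positions 3-4-5-2-1, expanding outward from the peak — single-peaked.
Faction 2 (peak Lambda at position 3): ranking walks positions 3-4-2-1-5, expanding outward from the peak — single-peaked.
Faction 3 (peak Zeta at position 5): ranking walks positions 5-4-3-2-1, expanding outward from the peak — single-peaked.
Faction 4 (peak Gamma at position 1): ranking walks positions 1-2-3-4-5, expanding outward from the peak — single-peaked.
Faction 5 (peak Lambda at position 3): ranking walks positions 3-2-1-4-5, expanding outward from the peak — single-peaked.
Faction 6 (peak Beta at position 4): ranking walks positions 4-3-2-1-5, expanding outward from the peak — single-peaked.
Every ranking is single-peaked on this axis.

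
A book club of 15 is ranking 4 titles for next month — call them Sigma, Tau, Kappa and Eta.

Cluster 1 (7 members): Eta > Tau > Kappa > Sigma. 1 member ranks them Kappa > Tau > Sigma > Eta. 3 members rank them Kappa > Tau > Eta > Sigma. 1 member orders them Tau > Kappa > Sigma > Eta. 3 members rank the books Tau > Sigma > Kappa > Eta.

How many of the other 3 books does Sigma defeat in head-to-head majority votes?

0

Sigma against each rival (15 members):
Sigma–Tau: Tau 15–0.
Sigma vs Kappa: Kappa, 12–3.
Sigma vs Eta: Sigma preferred on 1+1+3 = 5 ballots; Eta wins 10–5.
Sigma beats no one; loses to Tau, Kappa, Eta — 0 pairwise wins.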